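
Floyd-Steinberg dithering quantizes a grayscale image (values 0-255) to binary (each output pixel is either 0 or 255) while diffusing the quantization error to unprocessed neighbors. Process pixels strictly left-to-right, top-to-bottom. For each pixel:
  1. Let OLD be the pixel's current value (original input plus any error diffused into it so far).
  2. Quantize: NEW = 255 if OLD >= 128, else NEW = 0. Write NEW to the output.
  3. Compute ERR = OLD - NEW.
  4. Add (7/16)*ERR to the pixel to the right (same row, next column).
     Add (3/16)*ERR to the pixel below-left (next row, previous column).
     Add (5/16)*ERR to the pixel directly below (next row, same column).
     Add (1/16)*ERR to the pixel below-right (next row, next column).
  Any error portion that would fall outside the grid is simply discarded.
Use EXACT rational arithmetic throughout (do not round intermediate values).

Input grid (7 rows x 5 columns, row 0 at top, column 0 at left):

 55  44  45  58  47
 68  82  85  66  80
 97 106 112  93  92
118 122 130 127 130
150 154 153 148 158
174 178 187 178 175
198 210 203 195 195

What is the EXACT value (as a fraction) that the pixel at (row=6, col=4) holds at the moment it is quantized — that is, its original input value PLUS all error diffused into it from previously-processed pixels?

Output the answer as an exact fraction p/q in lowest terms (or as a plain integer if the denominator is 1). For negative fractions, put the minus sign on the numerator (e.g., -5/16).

Answer: 3423613809566441981227/18446744073709551616

Derivation:
(0,0): OLD=55 → NEW=0, ERR=55
(0,1): OLD=1089/16 → NEW=0, ERR=1089/16
(0,2): OLD=19143/256 → NEW=0, ERR=19143/256
(0,3): OLD=371569/4096 → NEW=0, ERR=371569/4096
(0,4): OLD=5681175/65536 → NEW=0, ERR=5681175/65536
(1,0): OLD=25075/256 → NEW=0, ERR=25075/256
(1,1): OLD=335013/2048 → NEW=255, ERR=-187227/2048
(1,2): OLD=5874313/65536 → NEW=0, ERR=5874313/65536
(1,3): OLD=40498965/262144 → NEW=255, ERR=-26347755/262144
(1,4): OLD=288513951/4194304 → NEW=0, ERR=288513951/4194304
(2,0): OLD=3619815/32768 → NEW=0, ERR=3619815/32768
(2,1): OLD=155912285/1048576 → NEW=255, ERR=-111474595/1048576
(2,2): OLD=1156637783/16777216 → NEW=0, ERR=1156637783/16777216
(2,3): OLD=29595671829/268435456 → NEW=0, ERR=29595671829/268435456
(2,4): OLD=667651057235/4294967296 → NEW=255, ERR=-427565603245/4294967296
(3,0): OLD=2224458103/16777216 → NEW=255, ERR=-2053731977/16777216
(3,1): OLD=7389146411/134217728 → NEW=0, ERR=7389146411/134217728
(3,2): OLD=814574340041/4294967296 → NEW=255, ERR=-280642320439/4294967296
(3,3): OLD=1017991688929/8589934592 → NEW=0, ERR=1017991688929/8589934592
(3,4): OLD=21664411239941/137438953472 → NEW=255, ERR=-13382521895419/137438953472
(4,0): OLD=262140707353/2147483648 → NEW=0, ERR=262140707353/2147483648
(4,1): OLD=14067350398617/68719476736 → NEW=255, ERR=-3456116169063/68719476736
(4,2): OLD=149796123727895/1099511627776 → NEW=255, ERR=-130579341354985/1099511627776
(4,3): OLD=1948077866480793/17592186044416 → NEW=0, ERR=1948077866480793/17592186044416
(4,4): OLD=51629624351507631/281474976710656 → NEW=255, ERR=-20146494709709649/281474976710656
(5,0): OLD=222889187902315/1099511627776 → NEW=255, ERR=-57486277180565/1099511627776
(5,1): OLD=1097496950108417/8796093022208 → NEW=0, ERR=1097496950108417/8796093022208
(5,2): OLD=62513898498173961/281474976710656 → NEW=255, ERR=-9262220563043319/281474976710656
(5,3): OLD=199695905883275847/1125899906842624 → NEW=255, ERR=-87408570361593273/1125899906842624
(5,4): OLD=2262406835888772061/18014398509481984 → NEW=0, ERR=2262406835888772061/18014398509481984
(6,0): OLD=28859062457457595/140737488355328 → NEW=255, ERR=-7028997073151045/140737488355328
(6,1): OLD=980446326093681653/4503599627370496 → NEW=255, ERR=-167971578885794827/4503599627370496
(6,2): OLD=12223928486571731927/72057594037927936 → NEW=255, ERR=-6150757993099891753/72057594037927936
(6,3): OLD=178571398497452245757/1152921504606846976 → NEW=255, ERR=-115423585177293733123/1152921504606846976
(6,4): OLD=3423613809566441981227/18446744073709551616 → NEW=255, ERR=-1280305929229493680853/18446744073709551616
Target (6,4): original=195, with diffused error = 3423613809566441981227/18446744073709551616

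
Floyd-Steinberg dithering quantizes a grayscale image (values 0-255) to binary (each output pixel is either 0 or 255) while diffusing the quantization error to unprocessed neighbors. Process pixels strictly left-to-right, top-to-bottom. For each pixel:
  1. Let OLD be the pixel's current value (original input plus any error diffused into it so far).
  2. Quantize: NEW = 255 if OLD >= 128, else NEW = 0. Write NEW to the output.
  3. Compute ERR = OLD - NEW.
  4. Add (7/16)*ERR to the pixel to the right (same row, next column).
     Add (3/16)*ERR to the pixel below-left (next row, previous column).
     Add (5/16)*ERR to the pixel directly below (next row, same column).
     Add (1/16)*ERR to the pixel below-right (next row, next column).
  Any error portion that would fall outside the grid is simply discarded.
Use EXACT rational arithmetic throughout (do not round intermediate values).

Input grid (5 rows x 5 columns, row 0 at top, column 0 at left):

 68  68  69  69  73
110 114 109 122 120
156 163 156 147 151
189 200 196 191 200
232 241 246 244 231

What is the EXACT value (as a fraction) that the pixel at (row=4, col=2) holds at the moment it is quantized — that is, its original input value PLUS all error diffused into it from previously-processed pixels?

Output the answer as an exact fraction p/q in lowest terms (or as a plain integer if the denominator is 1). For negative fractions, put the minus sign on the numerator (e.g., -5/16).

(0,0): OLD=68 → NEW=0, ERR=68
(0,1): OLD=391/4 → NEW=0, ERR=391/4
(0,2): OLD=7153/64 → NEW=0, ERR=7153/64
(0,3): OLD=120727/1024 → NEW=0, ERR=120727/1024
(0,4): OLD=2041121/16384 → NEW=0, ERR=2041121/16384
(1,0): OLD=9573/64 → NEW=255, ERR=-6747/64
(1,1): OLD=63299/512 → NEW=0, ERR=63299/512
(1,2): OLD=3706559/16384 → NEW=255, ERR=-471361/16384
(1,3): OLD=11573683/65536 → NEW=255, ERR=-5137997/65536
(1,4): OLD=138412089/1048576 → NEW=255, ERR=-128974791/1048576
(2,0): OLD=1197969/8192 → NEW=255, ERR=-890991/8192
(2,1): OLD=37242123/262144 → NEW=255, ERR=-29604597/262144
(2,2): OLD=380123489/4194304 → NEW=0, ERR=380123489/4194304
(2,3): OLD=9213342483/67108864 → NEW=255, ERR=-7899417837/67108864
(2,4): OLD=60305848517/1073741824 → NEW=0, ERR=60305848517/1073741824
(3,0): OLD=561351105/4194304 → NEW=255, ERR=-508196415/4194304
(3,1): OLD=4090106605/33554432 → NEW=0, ERR=4090106605/33554432
(3,2): OLD=266847738751/1073741824 → NEW=255, ERR=-6956426369/1073741824
(3,3): OLD=359866970167/2147483648 → NEW=255, ERR=-187741360073/2147483648
(3,4): OLD=5908035267475/34359738368 → NEW=255, ERR=-2853698016365/34359738368
(4,0): OLD=116496514799/536870912 → NEW=255, ERR=-20405567761/536870912
(4,1): OLD=4358120020143/17179869184 → NEW=255, ERR=-22746621777/17179869184
(4,2): OLD=64492566586273/274877906944 → NEW=255, ERR=-5601299684447/274877906944
Target (4,2): original=246, with diffused error = 64492566586273/274877906944

Answer: 64492566586273/274877906944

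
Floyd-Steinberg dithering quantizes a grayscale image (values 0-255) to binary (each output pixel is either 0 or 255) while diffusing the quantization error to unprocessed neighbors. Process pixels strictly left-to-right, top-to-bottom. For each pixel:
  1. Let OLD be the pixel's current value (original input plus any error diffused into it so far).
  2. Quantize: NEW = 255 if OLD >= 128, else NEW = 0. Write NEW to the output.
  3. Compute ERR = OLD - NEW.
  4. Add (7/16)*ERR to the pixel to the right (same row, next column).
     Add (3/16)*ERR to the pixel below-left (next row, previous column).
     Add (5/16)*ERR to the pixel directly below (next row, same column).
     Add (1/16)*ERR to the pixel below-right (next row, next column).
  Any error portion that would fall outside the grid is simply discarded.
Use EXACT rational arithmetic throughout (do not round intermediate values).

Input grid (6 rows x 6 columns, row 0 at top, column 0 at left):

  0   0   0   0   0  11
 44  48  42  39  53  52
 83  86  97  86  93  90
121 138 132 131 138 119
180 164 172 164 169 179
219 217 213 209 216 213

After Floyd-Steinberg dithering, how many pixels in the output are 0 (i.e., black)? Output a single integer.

(0,0): OLD=0 → NEW=0, ERR=0
(0,1): OLD=0 → NEW=0, ERR=0
(0,2): OLD=0 → NEW=0, ERR=0
(0,3): OLD=0 → NEW=0, ERR=0
(0,4): OLD=0 → NEW=0, ERR=0
(0,5): OLD=11 → NEW=0, ERR=11
(1,0): OLD=44 → NEW=0, ERR=44
(1,1): OLD=269/4 → NEW=0, ERR=269/4
(1,2): OLD=4571/64 → NEW=0, ERR=4571/64
(1,3): OLD=71933/1024 → NEW=0, ERR=71933/1024
(1,4): OLD=1405675/16384 → NEW=0, ERR=1405675/16384
(1,5): OLD=24372333/262144 → NEW=0, ERR=24372333/262144
(2,0): OLD=6999/64 → NEW=0, ERR=6999/64
(2,1): OLD=87553/512 → NEW=255, ERR=-43007/512
(2,2): OLD=1637493/16384 → NEW=0, ERR=1637493/16384
(2,3): OLD=11287169/65536 → NEW=255, ERR=-5424511/65536
(2,4): OLD=442169811/4194304 → NEW=0, ERR=442169811/4194304
(2,5): OLD=11444625877/67108864 → NEW=255, ERR=-5668134443/67108864
(3,0): OLD=1142171/8192 → NEW=255, ERR=-946789/8192
(3,1): OLD=22743929/262144 → NEW=0, ERR=22743929/262144
(3,2): OLD=756741355/4194304 → NEW=255, ERR=-312806165/4194304
(3,3): OLD=3305741075/33554432 → NEW=0, ERR=3305741075/33554432
(3,4): OLD=207271229049/1073741824 → NEW=255, ERR=-66532936071/1073741824
(3,5): OLD=1238418596575/17179869184 → NEW=0, ERR=1238418596575/17179869184
(4,0): OLD=671720267/4194304 → NEW=255, ERR=-397827253/4194304
(4,1): OLD=4308701391/33554432 → NEW=255, ERR=-4247678769/33554432
(4,2): OLD=31462122509/268435456 → NEW=0, ERR=31462122509/268435456
(4,3): OLD=3947679361975/17179869184 → NEW=255, ERR=-433187279945/17179869184
(4,4): OLD=21753607824183/137438953472 → NEW=255, ERR=-13293325311177/137438953472
(4,5): OLD=341592413611481/2199023255552 → NEW=255, ERR=-219158516554279/2199023255552
(5,0): OLD=88918603301/536870912 → NEW=255, ERR=-47983479259/536870912
(5,1): OLD=1326167996801/8589934592 → NEW=255, ERR=-864265324159/8589934592
(5,2): OLD=53042785474163/274877906944 → NEW=255, ERR=-17051080796557/274877906944
(5,3): OLD=717636434431391/4398046511104 → NEW=255, ERR=-403865425900129/4398046511104
(5,4): OLD=8819811668294607/70368744177664 → NEW=0, ERR=8819811668294607/70368744177664
(5,5): OLD=259683816627533897/1125899906842624 → NEW=255, ERR=-27420659617335223/1125899906842624
Output grid:
  Row 0: ......  (6 black, running=6)
  Row 1: ......  (6 black, running=12)
  Row 2: .#.#.#  (3 black, running=15)
  Row 3: #.#.#.  (3 black, running=18)
  Row 4: ##.###  (1 black, running=19)
  Row 5: ####.#  (1 black, running=20)

Answer: 20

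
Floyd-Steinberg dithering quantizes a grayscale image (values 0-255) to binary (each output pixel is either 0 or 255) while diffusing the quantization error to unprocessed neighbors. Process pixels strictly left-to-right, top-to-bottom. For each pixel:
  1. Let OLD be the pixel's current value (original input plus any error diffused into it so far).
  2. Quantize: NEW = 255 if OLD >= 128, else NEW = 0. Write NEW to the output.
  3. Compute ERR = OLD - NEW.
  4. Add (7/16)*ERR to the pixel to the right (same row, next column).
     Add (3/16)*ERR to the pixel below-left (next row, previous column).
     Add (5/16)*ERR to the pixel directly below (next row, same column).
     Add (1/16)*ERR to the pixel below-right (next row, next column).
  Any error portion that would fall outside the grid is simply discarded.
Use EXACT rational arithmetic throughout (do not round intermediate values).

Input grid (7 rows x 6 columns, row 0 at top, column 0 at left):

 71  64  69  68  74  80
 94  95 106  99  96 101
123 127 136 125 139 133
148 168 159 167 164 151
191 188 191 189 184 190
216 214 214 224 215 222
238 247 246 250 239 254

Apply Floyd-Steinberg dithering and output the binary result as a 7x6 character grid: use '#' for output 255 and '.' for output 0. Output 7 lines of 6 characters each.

Answer: .....#
#.##..
.#.#.#
##.##.
#.####
####.#
######

Derivation:
(0,0): OLD=71 → NEW=0, ERR=71
(0,1): OLD=1521/16 → NEW=0, ERR=1521/16
(0,2): OLD=28311/256 → NEW=0, ERR=28311/256
(0,3): OLD=476705/4096 → NEW=0, ERR=476705/4096
(0,4): OLD=8186599/65536 → NEW=0, ERR=8186599/65536
(0,5): OLD=141192273/1048576 → NEW=255, ERR=-126194607/1048576
(1,0): OLD=34307/256 → NEW=255, ERR=-30973/256
(1,1): OLD=198549/2048 → NEW=0, ERR=198549/2048
(1,2): OLD=13810873/65536 → NEW=255, ERR=-2900807/65536
(1,3): OLD=38361797/262144 → NEW=255, ERR=-28484923/262144
(1,4): OLD=1211415471/16777216 → NEW=0, ERR=1211415471/16777216
(1,5): OLD=27592090137/268435456 → NEW=0, ERR=27592090137/268435456
(2,0): OLD=3387191/32768 → NEW=0, ERR=3387191/32768
(2,1): OLD=195726157/1048576 → NEW=255, ERR=-71660723/1048576
(2,2): OLD=1307849767/16777216 → NEW=0, ERR=1307849767/16777216
(2,3): OLD=18242922415/134217728 → NEW=255, ERR=-15982598225/134217728
(2,4): OLD=523765025933/4294967296 → NEW=0, ERR=523765025933/4294967296
(2,5): OLD=15323535158955/68719476736 → NEW=255, ERR=-2199931408725/68719476736
(3,0): OLD=2809996359/16777216 → NEW=255, ERR=-1468193721/16777216
(3,1): OLD=17372366907/134217728 → NEW=255, ERR=-16853153733/134217728
(3,2): OLD=109335723681/1073741824 → NEW=0, ERR=109335723681/1073741824
(3,3): OLD=13886441780131/68719476736 → NEW=255, ERR=-3637024787549/68719476736
(3,4): OLD=90989525499843/549755813888 → NEW=255, ERR=-49198207041597/549755813888
(3,5): OLD=962867264032653/8796093022208 → NEW=0, ERR=962867264032653/8796093022208
(4,0): OLD=300882166729/2147483648 → NEW=255, ERR=-246726163511/2147483648
(4,1): OLD=3852380915765/34359738368 → NEW=0, ERR=3852380915765/34359738368
(4,2): OLD=279387596229903/1099511627776 → NEW=255, ERR=-987868852977/1099511627776
(4,3): OLD=2843816636219627/17592186044416 → NEW=255, ERR=-1642190805106453/17592186044416
(4,4): OLD=37270472190943387/281474976710656 → NEW=255, ERR=-34505646870273893/281474976710656
(4,5): OLD=743013681348403805/4503599627370496 → NEW=255, ERR=-405404223631072675/4503599627370496
(5,0): OLD=110566305466223/549755813888 → NEW=255, ERR=-29621427075217/549755813888
(5,1): OLD=3837121378697823/17592186044416 → NEW=255, ERR=-648886062628257/17592186044416
(5,2): OLD=26330129841498373/140737488355328 → NEW=255, ERR=-9557929689110267/140737488355328
(5,3): OLD=639850201437747335/4503599627370496 → NEW=255, ERR=-508567703541729145/4503599627370496
(5,4): OLD=941917940842502599/9007199254740992 → NEW=0, ERR=941917940842502599/9007199254740992
(5,5): OLD=33428774402578030451/144115188075855872 → NEW=255, ERR=-3320598556765216909/144115188075855872
(6,0): OLD=60304957937216637/281474976710656 → NEW=255, ERR=-11471161124000643/281474976710656
(6,1): OLD=907666346285074745/4503599627370496 → NEW=255, ERR=-240751558694401735/4503599627370496
(6,2): OLD=3204955132388449041/18014398509481984 → NEW=255, ERR=-1388716487529456879/18014398509481984
(6,3): OLD=56593317199236056365/288230376151711744 → NEW=255, ERR=-16905428719450438355/288230376151711744
(6,4): OLD=1082089903535531089677/4611686018427387904 → NEW=255, ERR=-93890031163452825843/4611686018427387904
(6,5): OLD=18035627977373661286203/73786976294838206464 → NEW=255, ERR=-780050977810081362117/73786976294838206464
Row 0: .....#
Row 1: #.##..
Row 2: .#.#.#
Row 3: ##.##.
Row 4: #.####
Row 5: ####.#
Row 6: ######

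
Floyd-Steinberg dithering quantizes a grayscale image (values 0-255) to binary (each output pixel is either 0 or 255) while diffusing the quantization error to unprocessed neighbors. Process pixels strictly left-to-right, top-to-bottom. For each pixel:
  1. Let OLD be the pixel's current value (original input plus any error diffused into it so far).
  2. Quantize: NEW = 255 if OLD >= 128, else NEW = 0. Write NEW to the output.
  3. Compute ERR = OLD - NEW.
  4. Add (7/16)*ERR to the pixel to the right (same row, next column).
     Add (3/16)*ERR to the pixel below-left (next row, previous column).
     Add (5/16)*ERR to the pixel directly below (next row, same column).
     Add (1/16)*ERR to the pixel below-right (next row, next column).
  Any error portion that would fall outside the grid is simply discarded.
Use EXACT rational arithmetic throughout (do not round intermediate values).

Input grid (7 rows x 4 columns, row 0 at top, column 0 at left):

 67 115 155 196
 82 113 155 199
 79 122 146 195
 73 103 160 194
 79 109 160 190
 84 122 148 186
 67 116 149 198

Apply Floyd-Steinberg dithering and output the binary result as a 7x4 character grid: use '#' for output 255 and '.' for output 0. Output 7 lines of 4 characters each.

Answer: .#.#
.###
...#
.###
.#.#
.#.#
.#.#

Derivation:
(0,0): OLD=67 → NEW=0, ERR=67
(0,1): OLD=2309/16 → NEW=255, ERR=-1771/16
(0,2): OLD=27283/256 → NEW=0, ERR=27283/256
(0,3): OLD=993797/4096 → NEW=255, ERR=-50683/4096
(1,0): OLD=21039/256 → NEW=0, ERR=21039/256
(1,1): OLD=283721/2048 → NEW=255, ERR=-238519/2048
(1,2): OLD=8396029/65536 → NEW=255, ERR=-8315651/65536
(1,3): OLD=153386875/1048576 → NEW=255, ERR=-114000005/1048576
(2,0): OLD=2714675/32768 → NEW=0, ERR=2714675/32768
(2,1): OLD=108207713/1048576 → NEW=0, ERR=108207713/1048576
(2,2): OLD=259694213/2097152 → NEW=0, ERR=259694213/2097152
(2,3): OLD=6954872849/33554432 → NEW=255, ERR=-1601507311/33554432
(3,0): OLD=1983707907/16777216 → NEW=0, ERR=1983707907/16777216
(3,1): OLD=57813999069/268435456 → NEW=255, ERR=-10637042211/268435456
(3,2): OLD=768204767267/4294967296 → NEW=255, ERR=-327011893213/4294967296
(3,3): OLD=10549384303477/68719476736 → NEW=255, ERR=-6974082264203/68719476736
(4,0): OLD=466087922311/4294967296 → NEW=0, ERR=466087922311/4294967296
(4,1): OLD=4714434294037/34359738368 → NEW=255, ERR=-4047298989803/34359738368
(4,2): OLD=69453393531253/1099511627776 → NEW=0, ERR=69453393531253/1099511627776
(4,3): OLD=3187047477359043/17592186044416 → NEW=255, ERR=-1298959963967037/17592186044416
(5,0): OLD=52681108289623/549755813888 → NEW=0, ERR=52681108289623/549755813888
(5,1): OLD=2563893063810369/17592186044416 → NEW=255, ERR=-1922114377515711/17592186044416
(5,2): OLD=868458450574597/8796093022208 → NEW=0, ERR=868458450574597/8796093022208
(5,3): OLD=59129218452891237/281474976710656 → NEW=255, ERR=-12646900608326043/281474976710656
(6,0): OLD=21521457633406499/281474976710656 → NEW=0, ERR=21521457633406499/281474976710656
(6,1): OLD=629643348707014437/4503599627370496 → NEW=255, ERR=-518774556272462043/4503599627370496
(6,2): OLD=8229300741371324403/72057594037927936 → NEW=0, ERR=8229300741371324403/72057594037927936
(6,3): OLD=276809941950204735653/1152921504606846976 → NEW=255, ERR=-17185041724541243227/1152921504606846976
Row 0: .#.#
Row 1: .###
Row 2: ...#
Row 3: .###
Row 4: .#.#
Row 5: .#.#
Row 6: .#.#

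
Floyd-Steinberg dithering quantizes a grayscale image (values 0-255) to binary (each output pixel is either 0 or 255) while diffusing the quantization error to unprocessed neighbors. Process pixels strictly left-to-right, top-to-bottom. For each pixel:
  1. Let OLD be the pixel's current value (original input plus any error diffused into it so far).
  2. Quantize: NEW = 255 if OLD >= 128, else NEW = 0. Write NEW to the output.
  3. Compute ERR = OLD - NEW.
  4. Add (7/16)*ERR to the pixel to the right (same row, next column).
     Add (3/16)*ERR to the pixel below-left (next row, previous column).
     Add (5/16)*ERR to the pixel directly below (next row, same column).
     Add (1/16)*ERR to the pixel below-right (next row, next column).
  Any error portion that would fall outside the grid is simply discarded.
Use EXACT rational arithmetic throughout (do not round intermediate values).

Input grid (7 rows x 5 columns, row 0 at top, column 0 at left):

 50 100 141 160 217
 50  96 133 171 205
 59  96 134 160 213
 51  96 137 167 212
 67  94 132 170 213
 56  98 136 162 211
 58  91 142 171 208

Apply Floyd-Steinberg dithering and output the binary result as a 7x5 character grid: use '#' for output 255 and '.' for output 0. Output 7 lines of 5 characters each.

(0,0): OLD=50 → NEW=0, ERR=50
(0,1): OLD=975/8 → NEW=0, ERR=975/8
(0,2): OLD=24873/128 → NEW=255, ERR=-7767/128
(0,3): OLD=273311/2048 → NEW=255, ERR=-248929/2048
(0,4): OLD=5368153/32768 → NEW=255, ERR=-2987687/32768
(1,0): OLD=11325/128 → NEW=0, ERR=11325/128
(1,1): OLD=168491/1024 → NEW=255, ERR=-92629/1024
(1,2): OLD=1942791/32768 → NEW=0, ERR=1942791/32768
(1,3): OLD=18096763/131072 → NEW=255, ERR=-15326597/131072
(1,4): OLD=246944785/2097152 → NEW=0, ERR=246944785/2097152
(2,0): OLD=1141769/16384 → NEW=0, ERR=1141769/16384
(2,1): OLD=60223347/524288 → NEW=0, ERR=60223347/524288
(2,2): OLD=1469714969/8388608 → NEW=255, ERR=-669380071/8388608
(2,3): OLD=15345356859/134217728 → NEW=0, ERR=15345356859/134217728
(2,4): OLD=628159410909/2147483648 → NEW=255, ERR=80551080669/2147483648
(3,0): OLD=791172089/8388608 → NEW=0, ERR=791172089/8388608
(3,1): OLD=10908709893/67108864 → NEW=255, ERR=-6204050427/67108864
(3,2): OLD=215251395527/2147483648 → NEW=0, ERR=215251395527/2147483648
(3,3): OLD=1067844571087/4294967296 → NEW=255, ERR=-27372089393/4294967296
(3,4): OLD=15673486668459/68719476736 → NEW=255, ERR=-1849979899221/68719476736
(4,0): OLD=84975434487/1073741824 → NEW=0, ERR=84975434487/1073741824
(4,1): OLD=4275117662455/34359738368 → NEW=0, ERR=4275117662455/34359738368
(4,2): OLD=115880298748505/549755813888 → NEW=255, ERR=-24307433792935/549755813888
(4,3): OLD=1318370479686903/8796093022208 → NEW=255, ERR=-924633240976137/8796093022208
(4,4): OLD=22264607158273601/140737488355328 → NEW=255, ERR=-13623452372335039/140737488355328
(5,0): OLD=57207748083013/549755813888 → NEW=0, ERR=57207748083013/549755813888
(5,1): OLD=787532943416207/4398046511104 → NEW=255, ERR=-333968916915313/4398046511104
(5,2): OLD=10840669274735495/140737488355328 → NEW=0, ERR=10840669274735495/140737488355328
(5,3): OLD=79903133823517801/562949953421312 → NEW=255, ERR=-63649104298916759/562949953421312
(5,4): OLD=1123329737788758451/9007199254740992 → NEW=0, ERR=1123329737788758451/9007199254740992
(6,0): OLD=5367790334879093/70368744177664 → NEW=0, ERR=5367790334879093/70368744177664
(6,1): OLD=273795012360672603/2251799813685248 → NEW=0, ERR=273795012360672603/2251799813685248
(6,2): OLD=6965126468148789913/36028797018963968 → NEW=255, ERR=-2222216771687021927/36028797018963968
(6,3): OLD=78906726054220288211/576460752303423488 → NEW=255, ERR=-68090765783152701229/576460752303423488
(6,4): OLD=1736114856474036402565/9223372036854775808 → NEW=255, ERR=-615845012923931428475/9223372036854775808
Row 0: ..###
Row 1: .#.#.
Row 2: ..#.#
Row 3: .#.##
Row 4: ..###
Row 5: .#.#.
Row 6: ..###

Answer: ..###
.#.#.
..#.#
.#.##
..###
.#.#.
..###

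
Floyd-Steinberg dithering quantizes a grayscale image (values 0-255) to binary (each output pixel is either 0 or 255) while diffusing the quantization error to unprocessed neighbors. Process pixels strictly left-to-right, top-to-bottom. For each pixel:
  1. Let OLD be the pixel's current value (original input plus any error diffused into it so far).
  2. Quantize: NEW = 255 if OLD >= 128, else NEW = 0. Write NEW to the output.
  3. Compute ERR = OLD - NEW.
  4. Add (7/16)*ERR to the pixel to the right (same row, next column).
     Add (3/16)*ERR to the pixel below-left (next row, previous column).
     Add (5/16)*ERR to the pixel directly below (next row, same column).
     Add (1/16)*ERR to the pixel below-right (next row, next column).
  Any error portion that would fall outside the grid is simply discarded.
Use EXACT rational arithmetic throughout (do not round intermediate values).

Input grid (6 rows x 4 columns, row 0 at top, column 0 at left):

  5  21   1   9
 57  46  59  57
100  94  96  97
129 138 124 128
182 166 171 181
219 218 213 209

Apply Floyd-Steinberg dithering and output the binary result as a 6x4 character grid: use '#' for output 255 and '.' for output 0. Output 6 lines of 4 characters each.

(0,0): OLD=5 → NEW=0, ERR=5
(0,1): OLD=371/16 → NEW=0, ERR=371/16
(0,2): OLD=2853/256 → NEW=0, ERR=2853/256
(0,3): OLD=56835/4096 → NEW=0, ERR=56835/4096
(1,0): OLD=16105/256 → NEW=0, ERR=16105/256
(1,1): OLD=170335/2048 → NEW=0, ERR=170335/2048
(1,2): OLD=6745035/65536 → NEW=0, ERR=6745035/65536
(1,3): OLD=112261245/1048576 → NEW=0, ERR=112261245/1048576
(2,0): OLD=4432005/32768 → NEW=255, ERR=-3923835/32768
(2,1): OLD=95244039/1048576 → NEW=0, ERR=95244039/1048576
(2,2): OLD=405114883/2097152 → NEW=255, ERR=-129658877/2097152
(2,3): OLD=3685621335/33554432 → NEW=0, ERR=3685621335/33554432
(3,0): OLD=1822179381/16777216 → NEW=0, ERR=1822179381/16777216
(3,1): OLD=52298055147/268435456 → NEW=255, ERR=-16152986133/268435456
(3,2): OLD=449360746517/4294967296 → NEW=0, ERR=449360746517/4294967296
(3,3): OLD=14034874522131/68719476736 → NEW=255, ERR=-3488592045549/68719476736
(4,0): OLD=878999439953/4294967296 → NEW=255, ERR=-216217220527/4294967296
(4,1): OLD=5208116932467/34359738368 → NEW=255, ERR=-3553616351373/34359738368
(4,2): OLD=159613778565139/1099511627776 → NEW=255, ERR=-120761686517741/1099511627776
(4,3): OLD=2174802855879541/17592186044416 → NEW=0, ERR=2174802855879541/17592186044416
(5,0): OLD=101086985366273/549755813888 → NEW=255, ERR=-39100747175167/549755813888
(5,1): OLD=2301470813002535/17592186044416 → NEW=255, ERR=-2184536628323545/17592186044416
(5,2): OLD=1240826116106915/8796093022208 → NEW=255, ERR=-1002177604556125/8796093022208
(5,3): OLD=53739610963855203/281474976710656 → NEW=255, ERR=-18036508097362077/281474976710656
Row 0: ....
Row 1: ....
Row 2: #.#.
Row 3: .#.#
Row 4: ###.
Row 5: ####

Answer: ....
....
#.#.
.#.#
###.
####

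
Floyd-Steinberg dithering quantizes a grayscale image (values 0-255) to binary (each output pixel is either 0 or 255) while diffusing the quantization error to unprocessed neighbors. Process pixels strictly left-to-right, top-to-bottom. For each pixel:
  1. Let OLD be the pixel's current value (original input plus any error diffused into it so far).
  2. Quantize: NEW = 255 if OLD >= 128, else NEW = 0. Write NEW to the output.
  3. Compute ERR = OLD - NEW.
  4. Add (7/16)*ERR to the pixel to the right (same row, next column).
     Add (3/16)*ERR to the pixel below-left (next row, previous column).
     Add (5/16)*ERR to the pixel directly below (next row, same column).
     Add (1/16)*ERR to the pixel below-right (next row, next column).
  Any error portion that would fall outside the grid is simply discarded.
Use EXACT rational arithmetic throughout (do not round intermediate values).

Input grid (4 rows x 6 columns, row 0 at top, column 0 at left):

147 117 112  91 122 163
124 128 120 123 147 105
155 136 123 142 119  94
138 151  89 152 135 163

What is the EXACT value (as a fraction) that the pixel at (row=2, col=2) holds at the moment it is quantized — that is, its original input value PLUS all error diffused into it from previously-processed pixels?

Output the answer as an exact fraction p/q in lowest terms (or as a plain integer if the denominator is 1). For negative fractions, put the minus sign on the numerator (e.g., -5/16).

Answer: 637511377/4194304

Derivation:
(0,0): OLD=147 → NEW=255, ERR=-108
(0,1): OLD=279/4 → NEW=0, ERR=279/4
(0,2): OLD=9121/64 → NEW=255, ERR=-7199/64
(0,3): OLD=42791/1024 → NEW=0, ERR=42791/1024
(0,4): OLD=2298385/16384 → NEW=255, ERR=-1879535/16384
(0,5): OLD=29572727/262144 → NEW=0, ERR=29572727/262144
(1,0): OLD=6613/64 → NEW=0, ERR=6613/64
(1,1): OLD=85587/512 → NEW=255, ERR=-44973/512
(1,2): OLD=960335/16384 → NEW=0, ERR=960335/16384
(1,3): OLD=8726947/65536 → NEW=255, ERR=-7984733/65536
(1,4): OLD=342300041/4194304 → NEW=0, ERR=342300041/4194304
(1,5): OLD=11327188207/67108864 → NEW=255, ERR=-5785572113/67108864
(2,0): OLD=1399361/8192 → NEW=255, ERR=-689599/8192
(2,1): OLD=23375451/262144 → NEW=0, ERR=23375451/262144
(2,2): OLD=637511377/4194304 → NEW=255, ERR=-432036143/4194304
Target (2,2): original=123, with diffused error = 637511377/4194304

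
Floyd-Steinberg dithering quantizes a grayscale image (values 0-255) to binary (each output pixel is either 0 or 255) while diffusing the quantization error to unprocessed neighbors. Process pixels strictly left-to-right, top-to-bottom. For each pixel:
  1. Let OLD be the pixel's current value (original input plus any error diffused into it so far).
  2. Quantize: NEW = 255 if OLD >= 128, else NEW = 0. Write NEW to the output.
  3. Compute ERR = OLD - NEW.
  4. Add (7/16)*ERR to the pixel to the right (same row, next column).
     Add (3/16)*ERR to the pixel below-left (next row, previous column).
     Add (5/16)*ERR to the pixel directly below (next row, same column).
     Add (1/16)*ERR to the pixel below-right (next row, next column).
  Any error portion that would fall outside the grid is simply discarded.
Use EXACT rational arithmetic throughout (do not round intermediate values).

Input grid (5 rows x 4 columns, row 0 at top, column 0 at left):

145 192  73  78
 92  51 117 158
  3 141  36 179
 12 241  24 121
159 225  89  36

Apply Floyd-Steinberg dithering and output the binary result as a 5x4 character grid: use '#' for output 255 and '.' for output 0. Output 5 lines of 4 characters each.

Answer: ##..
..##
.#..
.#.#
##..

Derivation:
(0,0): OLD=145 → NEW=255, ERR=-110
(0,1): OLD=1151/8 → NEW=255, ERR=-889/8
(0,2): OLD=3121/128 → NEW=0, ERR=3121/128
(0,3): OLD=181591/2048 → NEW=0, ERR=181591/2048
(1,0): OLD=4709/128 → NEW=0, ERR=4709/128
(1,1): OLD=30787/1024 → NEW=0, ERR=30787/1024
(1,2): OLD=4831743/32768 → NEW=255, ERR=-3524097/32768
(1,3): OLD=73495081/524288 → NEW=255, ERR=-60198359/524288
(2,0): OLD=329873/16384 → NEW=0, ERR=329873/16384
(2,1): OLD=74101963/524288 → NEW=255, ERR=-59591477/524288
(2,2): OLD=-70238793/1048576 → NEW=0, ERR=-70238793/1048576
(2,3): OLD=1796695419/16777216 → NEW=0, ERR=1796695419/16777216
(3,0): OLD=-25331455/8388608 → NEW=0, ERR=-25331455/8388608
(3,1): OLD=25884998047/134217728 → NEW=255, ERR=-8340522593/134217728
(3,2): OLD=-23931606175/2147483648 → NEW=0, ERR=-23931606175/2147483648
(3,3): OLD=4996043119399/34359738368 → NEW=255, ERR=-3765690164441/34359738368
(4,0): OLD=314401815853/2147483648 → NEW=255, ERR=-233206514387/2147483648
(4,1): OLD=2676487026823/17179869184 → NEW=255, ERR=-1704379615097/17179869184
(4,2): OLD=9720180053543/549755813888 → NEW=0, ERR=9720180053543/549755813888
(4,3): OLD=77318904838209/8796093022208 → NEW=0, ERR=77318904838209/8796093022208
Row 0: ##..
Row 1: ..##
Row 2: .#..
Row 3: .#.#
Row 4: ##..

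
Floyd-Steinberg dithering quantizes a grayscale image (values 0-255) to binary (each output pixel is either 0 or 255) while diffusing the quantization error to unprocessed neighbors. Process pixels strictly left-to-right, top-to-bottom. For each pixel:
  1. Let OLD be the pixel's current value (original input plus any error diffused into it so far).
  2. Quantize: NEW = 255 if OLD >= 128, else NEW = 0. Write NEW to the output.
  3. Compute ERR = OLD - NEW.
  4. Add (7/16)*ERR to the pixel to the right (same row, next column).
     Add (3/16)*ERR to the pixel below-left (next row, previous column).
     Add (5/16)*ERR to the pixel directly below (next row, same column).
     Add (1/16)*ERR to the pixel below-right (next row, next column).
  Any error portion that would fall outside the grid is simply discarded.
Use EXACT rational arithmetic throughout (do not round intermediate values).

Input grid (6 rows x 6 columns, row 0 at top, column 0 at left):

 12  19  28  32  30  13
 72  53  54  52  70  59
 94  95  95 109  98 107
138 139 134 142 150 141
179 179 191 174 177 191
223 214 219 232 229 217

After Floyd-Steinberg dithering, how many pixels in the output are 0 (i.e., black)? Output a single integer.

(0,0): OLD=12 → NEW=0, ERR=12
(0,1): OLD=97/4 → NEW=0, ERR=97/4
(0,2): OLD=2471/64 → NEW=0, ERR=2471/64
(0,3): OLD=50065/1024 → NEW=0, ERR=50065/1024
(0,4): OLD=841975/16384 → NEW=0, ERR=841975/16384
(0,5): OLD=9301697/262144 → NEW=0, ERR=9301697/262144
(1,0): OLD=5139/64 → NEW=0, ERR=5139/64
(1,1): OLD=53093/512 → NEW=0, ERR=53093/512
(1,2): OLD=2000745/16384 → NEW=0, ERR=2000745/16384
(1,3): OLD=8700101/65536 → NEW=255, ERR=-8011579/65536
(1,4): OLD=177356799/4194304 → NEW=0, ERR=177356799/4194304
(1,5): OLD=6160601929/67108864 → NEW=0, ERR=6160601929/67108864
(2,0): OLD=1134887/8192 → NEW=255, ERR=-954073/8192
(2,1): OLD=27359357/262144 → NEW=0, ERR=27359357/262144
(2,2): OLD=681078647/4194304 → NEW=255, ERR=-388468873/4194304
(2,3): OLD=1538069951/33554432 → NEW=0, ERR=1538069951/33554432
(2,4): OLD=151226170877/1073741824 → NEW=255, ERR=-122577994243/1073741824
(2,5): OLD=1518451537851/17179869184 → NEW=0, ERR=1518451537851/17179869184
(3,0): OLD=508240343/4194304 → NEW=0, ERR=508240343/4194304
(3,1): OLD=6710335531/33554432 → NEW=255, ERR=-1846044629/33554432
(3,2): OLD=25797921217/268435456 → NEW=0, ERR=25797921217/268435456
(3,3): OLD=2940792396147/17179869184 → NEW=255, ERR=-1440074245773/17179869184
(3,4): OLD=13343886605107/137438953472 → NEW=0, ERR=13343886605107/137438953472
(3,5): OLD=448517563519517/2199023255552 → NEW=255, ERR=-112233366646243/2199023255552
(4,0): OLD=110891373081/536870912 → NEW=255, ERR=-26010709479/536870912
(4,1): OLD=1427682046501/8589934592 → NEW=255, ERR=-762751274459/8589934592
(4,2): OLD=44813099585951/274877906944 → NEW=255, ERR=-25280766684769/274877906944
(4,3): OLD=579569177433723/4398046511104 → NEW=255, ERR=-541932682897797/4398046511104
(4,4): OLD=9754701589183723/70368744177664 → NEW=255, ERR=-8189328176120597/70368744177664
(4,5): OLD=146596316252512909/1125899906842624 → NEW=255, ERR=-140508159992356211/1125899906842624
(5,0): OLD=26279776042559/137438953472 → NEW=255, ERR=-8767157092801/137438953472
(5,1): OLD=607241766856047/4398046511104 → NEW=255, ERR=-514260093475473/4398046511104
(5,2): OLD=3886073142291093/35184372088832 → NEW=0, ERR=3886073142291093/35184372088832
(5,3): OLD=241219326948077655/1125899906842624 → NEW=255, ERR=-45885149296791465/1125899906842624
(5,4): OLD=323586964088160207/2251799813685248 → NEW=255, ERR=-250621988401578033/2251799813685248
(5,5): OLD=4396754932744713611/36028797018963968 → NEW=0, ERR=4396754932744713611/36028797018963968
Output grid:
  Row 0: ......  (6 black, running=6)
  Row 1: ...#..  (5 black, running=11)
  Row 2: #.#.#.  (3 black, running=14)
  Row 3: .#.#.#  (3 black, running=17)
  Row 4: ######  (0 black, running=17)
  Row 5: ##.##.  (2 black, running=19)

Answer: 19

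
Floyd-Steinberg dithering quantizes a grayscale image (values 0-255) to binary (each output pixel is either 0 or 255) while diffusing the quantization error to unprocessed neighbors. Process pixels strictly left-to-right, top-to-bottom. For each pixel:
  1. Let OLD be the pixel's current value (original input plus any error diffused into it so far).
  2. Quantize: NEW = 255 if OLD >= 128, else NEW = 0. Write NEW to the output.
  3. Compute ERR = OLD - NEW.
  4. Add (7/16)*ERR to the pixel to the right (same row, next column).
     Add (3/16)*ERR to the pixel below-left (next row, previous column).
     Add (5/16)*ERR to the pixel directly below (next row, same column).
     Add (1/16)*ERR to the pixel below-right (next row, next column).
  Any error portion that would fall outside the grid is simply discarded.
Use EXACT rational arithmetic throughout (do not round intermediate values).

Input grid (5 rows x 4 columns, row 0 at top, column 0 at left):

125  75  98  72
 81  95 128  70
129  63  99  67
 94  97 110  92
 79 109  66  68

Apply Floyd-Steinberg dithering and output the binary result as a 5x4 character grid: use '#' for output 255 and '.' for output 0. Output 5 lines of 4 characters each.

(0,0): OLD=125 → NEW=0, ERR=125
(0,1): OLD=2075/16 → NEW=255, ERR=-2005/16
(0,2): OLD=11053/256 → NEW=0, ERR=11053/256
(0,3): OLD=372283/4096 → NEW=0, ERR=372283/4096
(1,0): OLD=24721/256 → NEW=0, ERR=24721/256
(1,1): OLD=233463/2048 → NEW=0, ERR=233463/2048
(1,2): OLD=13144899/65536 → NEW=255, ERR=-3566781/65536
(1,3): OLD=81045061/1048576 → NEW=0, ERR=81045061/1048576
(2,0): OLD=5916301/32768 → NEW=255, ERR=-2439539/32768
(2,1): OLD=64889055/1048576 → NEW=0, ERR=64889055/1048576
(2,2): OLD=274061691/2097152 → NEW=255, ERR=-260712069/2097152
(2,3): OLD=1119476079/33554432 → NEW=0, ERR=1119476079/33554432
(3,0): OLD=1381399229/16777216 → NEW=0, ERR=1381399229/16777216
(3,1): OLD=33393024611/268435456 → NEW=0, ERR=33393024611/268435456
(3,2): OLD=582820874653/4294967296 → NEW=255, ERR=-512395785827/4294967296
(3,3): OLD=2917947732171/68719476736 → NEW=0, ERR=2917947732171/68719476736
(4,0): OLD=549993428537/4294967296 → NEW=255, ERR=-545223231943/4294967296
(4,1): OLD=2580876577323/34359738368 → NEW=0, ERR=2580876577323/34359738368
(4,2): OLD=85010834146507/1099511627776 → NEW=0, ERR=85010834146507/1099511627776
(4,3): OLD=1893606987447805/17592186044416 → NEW=0, ERR=1893606987447805/17592186044416
Row 0: .#..
Row 1: ..#.
Row 2: #.#.
Row 3: ..#.
Row 4: #...

Answer: .#..
..#.
#.#.
..#.
#...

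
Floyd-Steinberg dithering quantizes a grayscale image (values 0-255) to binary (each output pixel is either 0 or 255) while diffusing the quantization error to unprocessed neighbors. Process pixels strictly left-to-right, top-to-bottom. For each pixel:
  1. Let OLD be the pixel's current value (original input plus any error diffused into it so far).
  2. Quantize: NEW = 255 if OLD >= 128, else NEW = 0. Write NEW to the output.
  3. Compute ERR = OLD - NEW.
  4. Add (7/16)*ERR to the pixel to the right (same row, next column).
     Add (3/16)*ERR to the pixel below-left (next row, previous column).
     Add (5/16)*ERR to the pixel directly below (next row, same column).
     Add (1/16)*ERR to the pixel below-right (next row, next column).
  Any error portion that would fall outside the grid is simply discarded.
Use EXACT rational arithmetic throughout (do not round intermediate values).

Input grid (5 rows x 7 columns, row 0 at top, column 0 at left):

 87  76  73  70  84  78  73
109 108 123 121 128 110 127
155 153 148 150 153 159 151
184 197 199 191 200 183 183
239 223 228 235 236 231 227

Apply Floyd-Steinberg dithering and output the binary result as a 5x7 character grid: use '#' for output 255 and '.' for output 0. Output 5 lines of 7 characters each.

Answer: ....#..
###.#.#
.#.#.#.
#######
##.####

Derivation:
(0,0): OLD=87 → NEW=0, ERR=87
(0,1): OLD=1825/16 → NEW=0, ERR=1825/16
(0,2): OLD=31463/256 → NEW=0, ERR=31463/256
(0,3): OLD=506961/4096 → NEW=0, ERR=506961/4096
(0,4): OLD=9053751/65536 → NEW=255, ERR=-7657929/65536
(0,5): OLD=28183425/1048576 → NEW=0, ERR=28183425/1048576
(0,6): OLD=1422020743/16777216 → NEW=0, ERR=1422020743/16777216
(1,0): OLD=40339/256 → NEW=255, ERR=-24941/256
(1,1): OLD=265221/2048 → NEW=255, ERR=-257019/2048
(1,2): OLD=8967785/65536 → NEW=255, ERR=-7743895/65536
(1,3): OLD=24577013/262144 → NEW=0, ERR=24577013/262144
(1,4): OLD=2437337983/16777216 → NEW=255, ERR=-1840852097/16777216
(1,5): OLD=10601120943/134217728 → NEW=0, ERR=10601120943/134217728
(1,6): OLD=407426578017/2147483648 → NEW=255, ERR=-140181752223/2147483648
(2,0): OLD=3310343/32768 → NEW=0, ERR=3310343/32768
(2,1): OLD=136037309/1048576 → NEW=255, ERR=-131349571/1048576
(2,2): OLD=1107399799/16777216 → NEW=0, ERR=1107399799/16777216
(2,3): OLD=24188383871/134217728 → NEW=255, ERR=-10037136769/134217728
(2,4): OLD=114528875183/1073741824 → NEW=0, ERR=114528875183/1073741824
(2,5): OLD=7258518003429/34359738368 → NEW=255, ERR=-1503215280411/34359738368
(2,6): OLD=63989967717779/549755813888 → NEW=0, ERR=63989967717779/549755813888
(3,0): OLD=3222613911/16777216 → NEW=255, ERR=-1055576169/16777216
(3,1): OLD=20000940491/134217728 → NEW=255, ERR=-14224580149/134217728
(3,2): OLD=162574510737/1073741824 → NEW=255, ERR=-111229654383/1073741824
(3,3): OLD=628930543847/4294967296 → NEW=255, ERR=-466286116633/4294967296
(3,4): OLD=95084607421335/549755813888 → NEW=255, ERR=-45103125120105/549755813888
(3,5): OLD=712157306018741/4398046511104 → NEW=255, ERR=-409344554312779/4398046511104
(3,6): OLD=12379255457141611/70368744177664 → NEW=255, ERR=-5564774308162709/70368744177664
(4,0): OLD=428351804665/2147483648 → NEW=255, ERR=-119256525575/2147483648
(4,1): OLD=4886967889189/34359738368 → NEW=255, ERR=-3874765394651/34359738368
(4,2): OLD=65591863785291/549755813888 → NEW=0, ERR=65591863785291/549755813888
(4,3): OLD=1017771416833193/4398046511104 → NEW=255, ERR=-103730443498327/4398046511104
(4,4): OLD=6185637435132843/35184372088832 → NEW=255, ERR=-2786377447519317/35184372088832
(4,5): OLD=165858506930491819/1125899906842624 → NEW=255, ERR=-121245969314377301/1125899906842624
(4,6): OLD=2690572525894681117/18014398509481984 → NEW=255, ERR=-1903099094023224803/18014398509481984
Row 0: ....#..
Row 1: ###.#.#
Row 2: .#.#.#.
Row 3: #######
Row 4: ##.####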